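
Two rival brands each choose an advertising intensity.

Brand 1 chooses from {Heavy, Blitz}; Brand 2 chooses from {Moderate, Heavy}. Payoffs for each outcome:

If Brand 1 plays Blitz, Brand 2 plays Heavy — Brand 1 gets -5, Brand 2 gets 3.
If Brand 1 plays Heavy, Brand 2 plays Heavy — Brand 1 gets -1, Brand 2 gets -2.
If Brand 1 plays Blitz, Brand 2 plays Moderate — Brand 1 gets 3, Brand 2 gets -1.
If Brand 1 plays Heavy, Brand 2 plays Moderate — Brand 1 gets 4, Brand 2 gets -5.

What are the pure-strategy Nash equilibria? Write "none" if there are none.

Brand 1 against Moderate: payoffs 4, 3 → best response Heavy.
Brand 1 against Heavy: payoffs -1, -5 → best response Heavy.
Brand 2 against Heavy: payoffs -5, -2 → best response Heavy.
Brand 2 against Blitz: payoffs -1, 3 → best response Heavy.
Mutual best responses: (Heavy, Heavy).

The unique pure-strategy Nash equilibrium is (Heavy, Heavy).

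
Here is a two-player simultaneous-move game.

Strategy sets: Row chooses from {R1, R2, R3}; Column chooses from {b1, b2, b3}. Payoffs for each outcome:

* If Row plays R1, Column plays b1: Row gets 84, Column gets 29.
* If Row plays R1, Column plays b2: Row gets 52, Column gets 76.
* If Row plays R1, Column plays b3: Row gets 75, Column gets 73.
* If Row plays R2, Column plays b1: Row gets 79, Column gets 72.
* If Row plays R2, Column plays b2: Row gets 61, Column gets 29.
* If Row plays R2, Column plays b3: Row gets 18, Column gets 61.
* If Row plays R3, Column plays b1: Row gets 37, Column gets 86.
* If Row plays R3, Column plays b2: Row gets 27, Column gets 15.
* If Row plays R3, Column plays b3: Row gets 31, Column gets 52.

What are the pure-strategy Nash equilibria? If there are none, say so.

There is no pure-strategy Nash equilibrium.

Row against b1: payoffs 84, 79, 37 → best response R1.
Row against b2: payoffs 52, 61, 27 → best response R2.
Row against b3: payoffs 75, 18, 31 → best response R1.
Column against R1: payoffs 29, 76, 73 → best response b2.
Column against R2: payoffs 72, 29, 61 → best response b1.
Column against R3: payoffs 86, 15, 52 → best response b1.
No profile is a mutual best response for all players.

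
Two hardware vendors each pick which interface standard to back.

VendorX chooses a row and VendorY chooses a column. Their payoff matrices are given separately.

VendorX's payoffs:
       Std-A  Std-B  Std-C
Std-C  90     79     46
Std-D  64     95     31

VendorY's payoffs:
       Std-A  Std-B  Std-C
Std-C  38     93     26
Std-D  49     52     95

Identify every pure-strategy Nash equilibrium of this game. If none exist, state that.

This game has no pure Nash equilibrium.

Check each profile: it is a Nash equilibrium iff no player can strictly gain by switching unilaterally.
(Std-C, Std-A): VendorY can switch to Std-B (38 → 93). Not NE.
(Std-C, Std-B): VendorX can switch to Std-D (79 → 95). Not NE.
(Std-C, Std-C): VendorY can switch to Std-A (26 → 38). Not NE.
(Std-D, Std-A): VendorX can switch to Std-C (64 → 90). Not NE.
(Std-D, Std-B): VendorY can switch to Std-C (52 → 95). Not NE.
(Std-D, Std-C): VendorX can switch to Std-C (31 → 46). Not NE.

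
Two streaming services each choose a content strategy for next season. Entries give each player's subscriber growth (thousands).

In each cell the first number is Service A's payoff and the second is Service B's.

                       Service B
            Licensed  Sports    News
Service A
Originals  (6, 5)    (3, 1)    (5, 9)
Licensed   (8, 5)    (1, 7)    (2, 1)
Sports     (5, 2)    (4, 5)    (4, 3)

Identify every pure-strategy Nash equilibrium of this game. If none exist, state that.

The pure Nash equilibria are (Originals, News), (Sports, Sports).

Mark each player's best response to every combination of opponents' strategies; a profile where every player is best-responding is a pure Nash equilibrium.
Service A against Licensed: payoffs 6, 8, 5 → best response Licensed.
Service A against Sports: payoffs 3, 1, 4 → best response Sports.
Service A against News: payoffs 5, 2, 4 → best response Originals.
Service B against Originals: payoffs 5, 1, 9 → best response News.
Service B against Licensed: payoffs 5, 7, 1 → best response Sports.
Service B against Sports: payoffs 2, 5, 3 → best response Sports.
Mutual best responses: (Originals, News); (Sports, Sports).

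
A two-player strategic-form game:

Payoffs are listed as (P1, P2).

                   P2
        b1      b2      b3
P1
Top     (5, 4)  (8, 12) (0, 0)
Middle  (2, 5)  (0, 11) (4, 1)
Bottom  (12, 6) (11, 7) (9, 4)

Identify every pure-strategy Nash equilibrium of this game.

(Top, b1): P1 can switch to Bottom (5 → 12). Not NE.
(Top, b2): P1 can switch to Bottom (8 → 11). Not NE.
(Top, b3): P1 can switch to Middle (0 → 4). Not NE.
(Middle, b1): P1 can switch to Top (2 → 5). Not NE.
(Middle, b2): P1 can switch to Top (0 → 8). Not NE.
(Middle, b3): P1 can switch to Bottom (4 → 9). Not NE.
(Bottom, b2): P1 gets 11, best alternative 8; P2 gets 7, best alternative 6. No profitable deviation — NE.
(The remaining 2 profiles each have a profitable deviation by the same check.)

The unique pure-strategy Nash equilibrium is (Bottom, b2).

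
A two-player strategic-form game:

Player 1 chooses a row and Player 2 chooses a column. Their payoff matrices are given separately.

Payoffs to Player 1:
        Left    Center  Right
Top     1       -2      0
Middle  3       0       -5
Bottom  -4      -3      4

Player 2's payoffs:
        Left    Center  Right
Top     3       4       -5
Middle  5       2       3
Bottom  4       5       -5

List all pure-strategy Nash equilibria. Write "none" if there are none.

Pure NE: (Middle, Left)

Player 1 against Left: payoffs 1, 3, -4 → best response Middle.
Player 1 against Center: payoffs -2, 0, -3 → best response Middle.
Player 1 against Right: payoffs 0, -5, 4 → best response Bottom.
Player 2 against Top: payoffs 3, 4, -5 → best response Center.
Player 2 against Middle: payoffs 5, 2, 3 → best response Left.
Player 2 against Bottom: payoffs 4, 5, -5 → best response Center.
Mutual best responses: (Middle, Left).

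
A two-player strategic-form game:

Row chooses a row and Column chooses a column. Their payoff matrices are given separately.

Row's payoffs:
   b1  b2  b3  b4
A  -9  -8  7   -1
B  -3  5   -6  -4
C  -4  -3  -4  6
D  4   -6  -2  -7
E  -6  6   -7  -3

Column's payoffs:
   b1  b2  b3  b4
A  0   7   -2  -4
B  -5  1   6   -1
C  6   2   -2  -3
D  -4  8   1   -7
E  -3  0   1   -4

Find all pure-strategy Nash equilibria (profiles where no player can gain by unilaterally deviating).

none

(A, b1): Row can switch to B (-9 → -3). Not NE.
(A, b2): Row can switch to B (-8 → 5). Not NE.
(A, b3): Column can switch to b1 (-2 → 0). Not NE.
(A, b4): Row can switch to C (-1 → 6). Not NE.
(B, b1): Row can switch to D (-3 → 4). Not NE.
(B, b2): Row can switch to E (5 → 6). Not NE.
(B, b3): Row can switch to A (-6 → 7). Not NE.
(B, b4): Row can switch to A (-4 → -1). Not NE.
(C, b1): Row can switch to B (-4 → -3). Not NE.
(C, b2): Row can switch to B (-3 → 5). Not NE.
(C, b3): Row can switch to A (-4 → 7). Not NE.
(C, b4): Column can switch to b1 (-3 → 6). Not NE.
(The remaining 8 profiles each have a profitable deviation by the same check.)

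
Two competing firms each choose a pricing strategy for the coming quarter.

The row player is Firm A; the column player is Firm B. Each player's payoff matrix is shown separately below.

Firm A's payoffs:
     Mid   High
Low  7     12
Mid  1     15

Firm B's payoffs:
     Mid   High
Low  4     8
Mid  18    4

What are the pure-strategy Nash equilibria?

For each player, find the best response to each opponent profile; mutual best responses are the pure NE.
Firm A against Mid: payoffs 7, 1 → best response Low.
Firm A against High: payoffs 12, 15 → best response Mid.
Firm B against Low: payoffs 4, 8 → best response High.
Firm B against Mid: payoffs 18, 4 → best response Mid.
No profile is a mutual best response for all players.

none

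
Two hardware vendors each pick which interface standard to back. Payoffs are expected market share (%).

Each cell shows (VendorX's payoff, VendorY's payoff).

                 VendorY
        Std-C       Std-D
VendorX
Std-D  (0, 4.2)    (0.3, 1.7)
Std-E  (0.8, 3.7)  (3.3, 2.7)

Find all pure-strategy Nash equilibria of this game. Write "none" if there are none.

VendorX against Std-C: payoffs 0, 0.8 → best response Std-E.
VendorX against Std-D: payoffs 0.3, 3.3 → best response Std-E.
VendorY against Std-D: payoffs 4.2, 1.7 → best response Std-C.
VendorY against Std-E: payoffs 3.7, 2.7 → best response Std-C.
Mutual best responses: (Std-E, Std-C).

(Std-E, Std-C)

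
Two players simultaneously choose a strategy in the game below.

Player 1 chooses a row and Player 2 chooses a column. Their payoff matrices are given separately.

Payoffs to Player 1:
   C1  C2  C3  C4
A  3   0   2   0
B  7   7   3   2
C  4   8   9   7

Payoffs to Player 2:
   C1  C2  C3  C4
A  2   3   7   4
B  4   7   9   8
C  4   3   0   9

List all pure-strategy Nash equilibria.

Player 1 against C1: payoffs 3, 7, 4 → best response B.
Player 1 against C2: payoffs 0, 7, 8 → best response C.
Player 1 against C3: payoffs 2, 3, 9 → best response C.
Player 1 against C4: payoffs 0, 2, 7 → best response C.
Player 2 against A: payoffs 2, 3, 7, 4 → best response C3.
Player 2 against B: payoffs 4, 7, 9, 8 → best response C3.
Player 2 against C: payoffs 4, 3, 0, 9 → best response C4.
Mutual best responses: (C, C4).

The unique pure-strategy Nash equilibrium is (C, C4).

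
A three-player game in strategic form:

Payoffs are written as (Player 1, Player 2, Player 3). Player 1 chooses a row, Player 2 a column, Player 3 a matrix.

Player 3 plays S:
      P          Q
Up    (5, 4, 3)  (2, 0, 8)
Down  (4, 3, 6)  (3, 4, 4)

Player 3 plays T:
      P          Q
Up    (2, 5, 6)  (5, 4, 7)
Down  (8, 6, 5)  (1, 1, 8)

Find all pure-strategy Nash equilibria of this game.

There is no pure-strategy Nash equilibrium.

(Up, P, S): Player 3 can switch to T (3 → 6). Not NE.
(Up, P, T): Player 1 can switch to Down (2 → 8). Not NE.
(Up, Q, S): Player 1 can switch to Down (2 → 3). Not NE.
(Up, Q, T): Player 2 can switch to P (4 → 5). Not NE.
(Down, P, S): Player 1 can switch to Up (4 → 5). Not NE.
(Down, P, T): Player 3 can switch to S (5 → 6). Not NE.
(The remaining 2 profiles each have a profitable deviation by the same check.)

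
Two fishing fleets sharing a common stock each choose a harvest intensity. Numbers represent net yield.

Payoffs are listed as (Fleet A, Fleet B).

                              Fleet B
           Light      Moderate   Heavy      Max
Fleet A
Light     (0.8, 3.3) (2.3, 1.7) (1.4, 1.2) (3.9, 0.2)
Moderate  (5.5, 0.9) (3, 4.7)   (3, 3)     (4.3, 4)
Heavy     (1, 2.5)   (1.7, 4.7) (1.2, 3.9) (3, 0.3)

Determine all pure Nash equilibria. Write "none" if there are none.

Fleet A against Light: payoffs 0.8, 5.5, 1 → best response Moderate.
Fleet A against Moderate: payoffs 2.3, 3, 1.7 → best response Moderate.
Fleet A against Heavy: payoffs 1.4, 3, 1.2 → best response Moderate.
Fleet A against Max: payoffs 3.9, 4.3, 3 → best response Moderate.
Fleet B against Light: payoffs 3.3, 1.7, 1.2, 0.2 → best response Light.
Fleet B against Moderate: payoffs 0.9, 4.7, 3, 4 → best response Moderate.
Fleet B against Heavy: payoffs 2.5, 4.7, 3.9, 0.3 → best response Moderate.
Mutual best responses: (Moderate, Moderate).

The unique pure-strategy Nash equilibrium is (Moderate, Moderate).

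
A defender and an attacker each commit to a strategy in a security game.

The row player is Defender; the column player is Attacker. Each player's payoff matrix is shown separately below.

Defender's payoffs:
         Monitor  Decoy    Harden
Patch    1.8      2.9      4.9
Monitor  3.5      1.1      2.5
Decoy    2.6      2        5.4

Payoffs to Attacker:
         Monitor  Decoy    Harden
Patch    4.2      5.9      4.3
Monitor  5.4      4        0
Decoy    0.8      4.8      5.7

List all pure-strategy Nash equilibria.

The pure Nash equilibria are (Patch, Decoy); (Monitor, Monitor); (Decoy, Harden).

Defender against Monitor: payoffs 1.8, 3.5, 2.6 → best response Monitor.
Defender against Decoy: payoffs 2.9, 1.1, 2 → best response Patch.
Defender against Harden: payoffs 4.9, 2.5, 5.4 → best response Decoy.
Attacker against Patch: payoffs 4.2, 5.9, 4.3 → best response Decoy.
Attacker against Monitor: payoffs 5.4, 4, 0 → best response Monitor.
Attacker against Decoy: payoffs 0.8, 4.8, 5.7 → best response Harden.
Mutual best responses: (Patch, Decoy); (Monitor, Monitor); (Decoy, Harden).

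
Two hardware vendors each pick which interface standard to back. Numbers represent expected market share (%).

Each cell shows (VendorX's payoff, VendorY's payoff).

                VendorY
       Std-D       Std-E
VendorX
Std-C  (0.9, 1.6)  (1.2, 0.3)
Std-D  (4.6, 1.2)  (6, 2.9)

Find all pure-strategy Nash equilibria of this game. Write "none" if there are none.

Pure NE: (Std-D, Std-E)

VendorX against Std-D: payoffs 0.9, 4.6 → best response Std-D.
VendorX against Std-E: payoffs 1.2, 6 → best response Std-D.
VendorY against Std-C: payoffs 1.6, 0.3 → best response Std-D.
VendorY against Std-D: payoffs 1.2, 2.9 → best response Std-E.
Mutual best responses: (Std-D, Std-E).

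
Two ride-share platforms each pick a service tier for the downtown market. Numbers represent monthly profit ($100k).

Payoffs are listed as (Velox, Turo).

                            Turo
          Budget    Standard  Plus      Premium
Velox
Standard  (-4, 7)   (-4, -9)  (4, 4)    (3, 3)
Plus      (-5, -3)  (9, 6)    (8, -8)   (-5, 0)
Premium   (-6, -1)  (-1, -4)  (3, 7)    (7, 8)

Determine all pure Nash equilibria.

Velox against Budget: payoffs -4, -5, -6 → best response Standard.
Velox against Standard: payoffs -4, 9, -1 → best response Plus.
Velox against Plus: payoffs 4, 8, 3 → best response Plus.
Velox against Premium: payoffs 3, -5, 7 → best response Premium.
Turo against Standard: payoffs 7, -9, 4, 3 → best response Budget.
Turo against Plus: payoffs -3, 6, -8, 0 → best response Standard.
Turo against Premium: payoffs -1, -4, 7, 8 → best response Premium.
Mutual best responses: (Standard, Budget); (Plus, Standard); (Premium, Premium).

(Standard, Budget); (Plus, Standard); (Premium, Premium)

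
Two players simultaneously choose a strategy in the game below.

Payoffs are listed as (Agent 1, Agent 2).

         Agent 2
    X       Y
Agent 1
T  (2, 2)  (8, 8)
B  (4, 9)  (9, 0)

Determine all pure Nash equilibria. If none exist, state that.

(B, X)

For each strategy profile, look for a profitable unilateral deviation.
(T, X): Agent 1 can switch to B (2 → 4). Not NE.
(T, Y): Agent 1 can switch to B (8 → 9). Not NE.
(B, X): Agent 1 gets 4, best alternative 2; Agent 2 gets 9, best alternative 0. No profitable deviation — NE.
(B, Y): Agent 2 can switch to X (0 → 9). Not NE.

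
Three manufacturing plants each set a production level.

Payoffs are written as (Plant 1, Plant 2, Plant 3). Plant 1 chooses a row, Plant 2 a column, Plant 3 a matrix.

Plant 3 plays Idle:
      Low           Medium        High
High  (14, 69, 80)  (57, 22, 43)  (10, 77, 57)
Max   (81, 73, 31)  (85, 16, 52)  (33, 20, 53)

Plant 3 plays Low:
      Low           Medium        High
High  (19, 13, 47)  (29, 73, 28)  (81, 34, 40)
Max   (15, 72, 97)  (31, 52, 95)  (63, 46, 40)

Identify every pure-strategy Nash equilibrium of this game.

No pure-strategy Nash equilibrium.

Plant 1 against (Low, Idle): payoffs 14, 81 → best response Max.
Plant 1 against (Low, Low): payoffs 19, 15 → best response High.
Plant 1 against (Medium, Idle): payoffs 57, 85 → best response Max.
Plant 1 against (Medium, Low): payoffs 29, 31 → best response Max.
Plant 1 against (High, Idle): payoffs 10, 33 → best response Max.
Plant 1 against (High, Low): payoffs 81, 63 → best response High.
Plant 2 against (High, Idle): payoffs 69, 22, 77 → best response High.
Plant 2 against (High, Low): payoffs 13, 73, 34 → best response Medium.
Plant 2 against (Max, Idle): payoffs 73, 16, 20 → best response Low.
Plant 2 against (Max, Low): payoffs 72, 52, 46 → best response Low.
Plant 3 against (High, Low): payoffs 80, 47 → best response Idle.
Plant 3 against (High, Medium): payoffs 43, 28 → best response Idle.
Plant 3 against (High, High): payoffs 57, 40 → best response Idle.
Plant 3 against (Max, Low): payoffs 31, 97 → best response Low.
Plant 3 against (Max, Medium): payoffs 52, 95 → best response Low.
Plant 3 against (Max, High): payoffs 53, 40 → best response Idle.
No profile is a mutual best response for all players.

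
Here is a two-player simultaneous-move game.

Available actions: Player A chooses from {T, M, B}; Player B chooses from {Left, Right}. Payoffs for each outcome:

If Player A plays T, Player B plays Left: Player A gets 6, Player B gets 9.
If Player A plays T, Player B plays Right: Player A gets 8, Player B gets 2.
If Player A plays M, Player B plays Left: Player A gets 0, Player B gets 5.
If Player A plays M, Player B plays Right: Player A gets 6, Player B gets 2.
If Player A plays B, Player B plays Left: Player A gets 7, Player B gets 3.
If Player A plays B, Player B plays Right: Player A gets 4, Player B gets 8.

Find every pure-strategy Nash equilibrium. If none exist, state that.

This game has no pure Nash equilibrium.

Mark each player's best response to every combination of opponents' strategies; a profile where every player is best-responding is a pure Nash equilibrium.
Player A against Left: payoffs 6, 0, 7 → best response B.
Player A against Right: payoffs 8, 6, 4 → best response T.
Player B against T: payoffs 9, 2 → best response Left.
Player B against M: payoffs 5, 2 → best response Left.
Player B against B: payoffs 3, 8 → best response Right.
No profile is a mutual best response for all players.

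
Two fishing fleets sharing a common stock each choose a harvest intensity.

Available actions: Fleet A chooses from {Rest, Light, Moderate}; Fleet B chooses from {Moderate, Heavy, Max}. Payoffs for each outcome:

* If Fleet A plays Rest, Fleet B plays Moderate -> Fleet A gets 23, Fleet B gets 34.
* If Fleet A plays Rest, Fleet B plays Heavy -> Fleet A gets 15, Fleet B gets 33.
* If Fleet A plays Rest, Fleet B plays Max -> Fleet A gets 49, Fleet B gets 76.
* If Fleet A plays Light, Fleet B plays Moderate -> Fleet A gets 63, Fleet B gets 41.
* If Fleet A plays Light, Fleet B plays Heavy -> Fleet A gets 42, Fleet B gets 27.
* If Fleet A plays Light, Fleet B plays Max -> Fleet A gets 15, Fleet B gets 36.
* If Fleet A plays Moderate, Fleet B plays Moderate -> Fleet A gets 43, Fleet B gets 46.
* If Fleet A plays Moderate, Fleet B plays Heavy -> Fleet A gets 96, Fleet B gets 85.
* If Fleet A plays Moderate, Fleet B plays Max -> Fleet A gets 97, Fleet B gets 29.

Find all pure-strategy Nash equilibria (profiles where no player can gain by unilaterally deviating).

Fleet A against Moderate: payoffs 23, 63, 43 → best response Light.
Fleet A against Heavy: payoffs 15, 42, 96 → best response Moderate.
Fleet A against Max: payoffs 49, 15, 97 → best response Moderate.
Fleet B against Rest: payoffs 34, 33, 76 → best response Max.
Fleet B against Light: payoffs 41, 27, 36 → best response Moderate.
Fleet B against Moderate: payoffs 46, 85, 29 → best response Heavy.
Mutual best responses: (Light, Moderate); (Moderate, Heavy).

The pure Nash equilibria are (Light, Moderate) and (Moderate, Heavy).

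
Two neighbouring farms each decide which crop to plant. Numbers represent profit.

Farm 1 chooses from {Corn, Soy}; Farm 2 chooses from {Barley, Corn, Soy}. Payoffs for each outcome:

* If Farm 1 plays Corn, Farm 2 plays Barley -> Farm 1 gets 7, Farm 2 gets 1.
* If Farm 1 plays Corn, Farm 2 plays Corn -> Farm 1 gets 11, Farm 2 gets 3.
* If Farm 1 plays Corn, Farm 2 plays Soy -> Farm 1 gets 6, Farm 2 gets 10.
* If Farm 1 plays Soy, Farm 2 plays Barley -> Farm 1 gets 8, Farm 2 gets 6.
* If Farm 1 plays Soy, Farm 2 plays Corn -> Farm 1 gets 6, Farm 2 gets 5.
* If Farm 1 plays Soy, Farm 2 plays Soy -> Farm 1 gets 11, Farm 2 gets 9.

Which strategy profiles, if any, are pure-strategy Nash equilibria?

The unique pure-strategy Nash equilibrium is (Soy, Soy).

Check each profile: it is a Nash equilibrium iff no player can strictly gain by switching unilaterally.
(Corn, Barley): Farm 1 can switch to Soy (7 → 8). Not NE.
(Corn, Corn): Farm 2 can switch to Soy (3 → 10). Not NE.
(Corn, Soy): Farm 1 can switch to Soy (6 → 11). Not NE.
(Soy, Barley): Farm 2 can switch to Soy (6 → 9). Not NE.
(Soy, Corn): Farm 1 can switch to Corn (6 → 11). Not NE.
(Soy, Soy): Farm 1 gets 11, best alternative 6; Farm 2 gets 9, best alternative 6. No profitable deviation — NE.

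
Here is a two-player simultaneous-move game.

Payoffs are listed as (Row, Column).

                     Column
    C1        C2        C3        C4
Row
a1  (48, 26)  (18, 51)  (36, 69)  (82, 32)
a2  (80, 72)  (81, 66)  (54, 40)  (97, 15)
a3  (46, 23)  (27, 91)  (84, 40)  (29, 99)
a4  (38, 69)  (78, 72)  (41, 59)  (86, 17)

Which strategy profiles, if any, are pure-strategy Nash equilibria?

(a1, C1): Row can switch to a2 (48 → 80). Not NE.
(a1, C2): Row can switch to a2 (18 → 81). Not NE.
(a1, C3): Row can switch to a2 (36 → 54). Not NE.
(a1, C4): Row can switch to a2 (82 → 97). Not NE.
(a2, C1): Row gets 80, best alternative 48; Column gets 72, best alternative 66. No profitable deviation — NE.
(a2, C2): Column can switch to C1 (66 → 72). Not NE.
(a2, C3): Row can switch to a3 (54 → 84). Not NE.
(The remaining 9 profiles each have a profitable deviation by the same check.)

Pure NE: (a2, C1)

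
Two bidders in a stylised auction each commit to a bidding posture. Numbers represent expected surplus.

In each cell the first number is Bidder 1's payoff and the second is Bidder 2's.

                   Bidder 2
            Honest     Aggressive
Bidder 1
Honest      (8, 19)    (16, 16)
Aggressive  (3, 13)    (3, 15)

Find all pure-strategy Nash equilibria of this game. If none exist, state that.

Pure NE: (Honest, Honest)

Bidder 1 against Honest: payoffs 8, 3 → best response Honest.
Bidder 1 against Aggressive: payoffs 16, 3 → best response Honest.
Bidder 2 against Honest: payoffs 19, 16 → best response Honest.
Bidder 2 against Aggressive: payoffs 13, 15 → best response Aggressive.
Mutual best responses: (Honest, Honest).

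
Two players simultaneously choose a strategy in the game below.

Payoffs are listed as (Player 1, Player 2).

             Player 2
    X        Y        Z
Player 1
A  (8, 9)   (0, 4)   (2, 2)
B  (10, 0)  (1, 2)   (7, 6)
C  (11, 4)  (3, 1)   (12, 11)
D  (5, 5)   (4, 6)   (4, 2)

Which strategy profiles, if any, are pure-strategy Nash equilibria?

Player 1 against X: payoffs 8, 10, 11, 5 → best response C.
Player 1 against Y: payoffs 0, 1, 3, 4 → best response D.
Player 1 against Z: payoffs 2, 7, 12, 4 → best response C.
Player 2 against A: payoffs 9, 4, 2 → best response X.
Player 2 against B: payoffs 0, 2, 6 → best response Z.
Player 2 against C: payoffs 4, 1, 11 → best response Z.
Player 2 against D: payoffs 5, 6, 2 → best response Y.
Mutual best responses: (C, Z); (D, Y).

Pure-strategy Nash equilibria: (C, Z); (D, Y)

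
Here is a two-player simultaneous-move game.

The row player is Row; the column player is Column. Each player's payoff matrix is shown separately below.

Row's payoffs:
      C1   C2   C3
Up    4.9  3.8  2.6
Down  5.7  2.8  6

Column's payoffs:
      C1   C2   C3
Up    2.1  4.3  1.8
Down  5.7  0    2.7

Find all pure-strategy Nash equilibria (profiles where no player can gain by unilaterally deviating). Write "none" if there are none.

Pure-strategy Nash equilibria: (Up, C2) and (Down, C1)

(Up, C1): Row can switch to Down (4.9 → 5.7). Not NE.
(Up, C2): Row gets 3.8, best alternative 2.8; Column gets 4.3, best alternative 2.1. No profitable deviation — NE.
(Up, C3): Row can switch to Down (2.6 → 6). Not NE.
(Down, C1): Row gets 5.7, best alternative 4.9; Column gets 5.7, best alternative 2.7. No profitable deviation — NE.
(Down, C2): Row can switch to Up (2.8 → 3.8). Not NE.
(Down, C3): Column can switch to C1 (2.7 → 5.7). Not NE.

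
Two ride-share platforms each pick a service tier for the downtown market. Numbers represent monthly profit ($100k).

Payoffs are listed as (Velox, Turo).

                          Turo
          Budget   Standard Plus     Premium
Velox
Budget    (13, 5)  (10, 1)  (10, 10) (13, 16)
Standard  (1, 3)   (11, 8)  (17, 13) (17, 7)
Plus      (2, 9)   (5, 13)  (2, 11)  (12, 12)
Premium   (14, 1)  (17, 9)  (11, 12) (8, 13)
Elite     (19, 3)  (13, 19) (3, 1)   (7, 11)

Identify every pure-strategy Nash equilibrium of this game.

Pure NE: (Standard, Plus)

Check each profile: it is a Nash equilibrium iff no player can strictly gain by switching unilaterally.
(Budget, Budget): Velox can switch to Premium (13 → 14). Not NE.
(Budget, Standard): Velox can switch to Standard (10 → 11). Not NE.
(Budget, Plus): Velox can switch to Standard (10 → 17). Not NE.
(Budget, Premium): Velox can switch to Standard (13 → 17). Not NE.
(Standard, Budget): Velox can switch to Budget (1 → 13). Not NE.
(Standard, Standard): Velox can switch to Premium (11 → 17). Not NE.
(Standard, Plus): Velox gets 17, best alternative 11; Turo gets 13, best alternative 8. No profitable deviation — NE.
(Standard, Premium): Turo can switch to Standard (7 → 8). Not NE.
(Plus, Budget): Velox can switch to Budget (2 → 13). Not NE.
(Plus, Standard): Velox can switch to Budget (5 → 10). Not NE.
(Plus, Plus): Velox can switch to Budget (2 → 10). Not NE.
(Plus, Premium): Velox can switch to Budget (12 → 13). Not NE.
(Premium, Budget): Velox can switch to Elite (14 → 19). Not NE.
(The remaining 7 profiles each have a profitable deviation by the same check.)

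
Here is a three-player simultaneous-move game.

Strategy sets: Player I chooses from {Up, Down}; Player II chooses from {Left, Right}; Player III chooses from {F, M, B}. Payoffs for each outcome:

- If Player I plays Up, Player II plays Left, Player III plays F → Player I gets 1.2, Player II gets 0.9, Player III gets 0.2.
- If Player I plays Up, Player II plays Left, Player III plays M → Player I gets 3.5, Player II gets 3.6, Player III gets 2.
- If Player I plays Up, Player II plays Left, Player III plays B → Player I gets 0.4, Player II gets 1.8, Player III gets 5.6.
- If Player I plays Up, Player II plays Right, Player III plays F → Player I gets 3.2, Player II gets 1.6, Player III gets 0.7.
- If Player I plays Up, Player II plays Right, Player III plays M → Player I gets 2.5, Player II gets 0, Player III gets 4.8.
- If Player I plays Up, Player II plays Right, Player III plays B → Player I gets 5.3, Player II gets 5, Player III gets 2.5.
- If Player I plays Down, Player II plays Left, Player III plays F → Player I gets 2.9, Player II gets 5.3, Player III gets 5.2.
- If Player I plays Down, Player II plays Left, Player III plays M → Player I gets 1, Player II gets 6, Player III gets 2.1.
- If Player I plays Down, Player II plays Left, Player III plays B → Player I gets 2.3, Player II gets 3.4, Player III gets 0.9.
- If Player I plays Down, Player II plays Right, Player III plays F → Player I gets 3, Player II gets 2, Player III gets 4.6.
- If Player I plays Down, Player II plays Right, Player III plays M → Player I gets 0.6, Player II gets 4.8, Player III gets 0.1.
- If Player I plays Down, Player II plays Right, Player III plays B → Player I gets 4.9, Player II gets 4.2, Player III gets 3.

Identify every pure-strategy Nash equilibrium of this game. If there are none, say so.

For each strategy profile, look for a profitable unilateral deviation.
(Up, Left, F): Player I can switch to Down (1.2 → 2.9). Not NE.
(Up, Left, M): Player III can switch to B (2 → 5.6). Not NE.
(Up, Left, B): Player I can switch to Down (0.4 → 2.3). Not NE.
(Up, Right, F): Player III can switch to M (0.7 → 4.8). Not NE.
(Up, Right, M): Player II can switch to Left (0 → 3.6). Not NE.
(Up, Right, B): Player III can switch to M (2.5 → 4.8). Not NE.
(Down, Left, F): Player I gets 2.9, best alternative 1.2; Player II gets 5.3, best alternative 2; Player III gets 5.2, best alternative 2.1. No profitable deviation — NE.
(Down, Left, M): Player I can switch to Up (1 → 3.5). Not NE.
(Down, Left, B): Player II can switch to Right (3.4 → 4.2). Not NE.
(Down, Right, F): Player I can switch to Up (3 → 3.2). Not NE.
(Down, Right, M): Player I can switch to Up (0.6 → 2.5). Not NE.
(The remaining 1 profile has a profitable deviation by the same check.)

The unique pure-strategy Nash equilibrium is (Down, Left, F).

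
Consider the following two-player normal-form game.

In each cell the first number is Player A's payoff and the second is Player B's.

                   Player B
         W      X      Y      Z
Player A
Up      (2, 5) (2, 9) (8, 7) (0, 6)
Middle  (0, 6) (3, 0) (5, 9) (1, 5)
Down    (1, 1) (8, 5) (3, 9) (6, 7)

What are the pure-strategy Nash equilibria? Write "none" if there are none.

none

Player A against W: payoffs 2, 0, 1 → best response Up.
Player A against X: payoffs 2, 3, 8 → best response Down.
Player A against Y: payoffs 8, 5, 3 → best response Up.
Player A against Z: payoffs 0, 1, 6 → best response Down.
Player B against Up: payoffs 5, 9, 7, 6 → best response X.
Player B against Middle: payoffs 6, 0, 9, 5 → best response Y.
Player B against Down: payoffs 1, 5, 9, 7 → best response Y.
No profile is a mutual best response for all players.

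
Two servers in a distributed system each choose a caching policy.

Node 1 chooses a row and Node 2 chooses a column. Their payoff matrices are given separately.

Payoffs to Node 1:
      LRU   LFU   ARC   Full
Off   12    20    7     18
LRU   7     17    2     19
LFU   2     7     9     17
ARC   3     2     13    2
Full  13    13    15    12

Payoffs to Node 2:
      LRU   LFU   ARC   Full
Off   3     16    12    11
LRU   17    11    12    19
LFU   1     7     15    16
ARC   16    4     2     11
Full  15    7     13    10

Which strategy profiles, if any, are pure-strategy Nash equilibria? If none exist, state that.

For each strategy profile, look for a profitable unilateral deviation.
(Off, LRU): Node 1 can switch to Full (12 → 13). Not NE.
(Off, LFU): Node 1 gets 20, best alternative 17; Node 2 gets 16, best alternative 12. No profitable deviation — NE.
(Off, ARC): Node 1 can switch to LFU (7 → 9). Not NE.
(Off, Full): Node 1 can switch to LRU (18 → 19). Not NE.
(LRU, LRU): Node 1 can switch to Off (7 → 12). Not NE.
(LRU, LFU): Node 1 can switch to Off (17 → 20). Not NE.
(LRU, ARC): Node 1 can switch to Off (2 → 7). Not NE.
(LRU, Full): Node 1 gets 19, best alternative 18; Node 2 gets 19, best alternative 17. No profitable deviation — NE.
(Full, LRU): Node 1 gets 13, best alternative 12; Node 2 gets 15, best alternative 13. No profitable deviation — NE.
(The remaining 11 profiles each have a profitable deviation by the same check.)

The pure Nash equilibria are (Off, LFU); (LRU, Full); (Full, LRU).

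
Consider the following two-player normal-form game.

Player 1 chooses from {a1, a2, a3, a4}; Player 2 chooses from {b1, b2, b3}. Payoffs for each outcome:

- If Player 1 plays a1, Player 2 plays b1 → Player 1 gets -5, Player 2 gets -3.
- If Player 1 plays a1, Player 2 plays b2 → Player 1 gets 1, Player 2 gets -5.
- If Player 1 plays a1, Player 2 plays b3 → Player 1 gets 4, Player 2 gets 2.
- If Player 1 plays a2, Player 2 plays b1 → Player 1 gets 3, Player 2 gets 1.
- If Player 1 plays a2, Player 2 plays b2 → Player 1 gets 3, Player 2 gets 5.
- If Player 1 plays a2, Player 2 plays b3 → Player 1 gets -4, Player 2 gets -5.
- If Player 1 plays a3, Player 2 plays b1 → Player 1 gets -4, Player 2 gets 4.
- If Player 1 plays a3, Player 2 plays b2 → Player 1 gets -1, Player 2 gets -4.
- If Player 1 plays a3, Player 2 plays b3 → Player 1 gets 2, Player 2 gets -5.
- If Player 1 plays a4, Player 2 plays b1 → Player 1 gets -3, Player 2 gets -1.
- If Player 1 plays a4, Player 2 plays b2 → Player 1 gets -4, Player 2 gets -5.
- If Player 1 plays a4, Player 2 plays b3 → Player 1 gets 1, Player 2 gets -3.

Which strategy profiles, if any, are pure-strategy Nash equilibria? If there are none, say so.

The pure Nash equilibria are (a1, b3), (a2, b2).

(a1, b1): Player 1 can switch to a2 (-5 → 3). Not NE.
(a1, b2): Player 1 can switch to a2 (1 → 3). Not NE.
(a1, b3): Player 1 gets 4, best alternative 2; Player 2 gets 2, best alternative -3. No profitable deviation — NE.
(a2, b1): Player 2 can switch to b2 (1 → 5). Not NE.
(a2, b2): Player 1 gets 3, best alternative 1; Player 2 gets 5, best alternative 1. No profitable deviation — NE.
(a2, b3): Player 1 can switch to a1 (-4 → 4). Not NE.
(a3, b1): Player 1 can switch to a2 (-4 → 3). Not NE.
(a3, b2): Player 1 can switch to a1 (-1 → 1). Not NE.
(a3, b3): Player 1 can switch to a1 (2 → 4). Not NE.
(a4, b1): Player 1 can switch to a2 (-3 → 3). Not NE.
(The remaining 2 profiles each have a profitable deviation by the same check.)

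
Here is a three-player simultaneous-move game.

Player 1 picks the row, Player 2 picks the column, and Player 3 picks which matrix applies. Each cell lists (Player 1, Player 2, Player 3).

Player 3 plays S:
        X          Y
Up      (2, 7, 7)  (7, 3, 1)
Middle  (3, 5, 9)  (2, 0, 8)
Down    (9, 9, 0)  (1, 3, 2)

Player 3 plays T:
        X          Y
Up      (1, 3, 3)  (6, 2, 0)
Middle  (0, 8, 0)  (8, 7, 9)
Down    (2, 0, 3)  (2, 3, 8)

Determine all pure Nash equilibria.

none

(Up, X, S): Player 1 can switch to Middle (2 → 3). Not NE.
(Up, X, T): Player 1 can switch to Down (1 → 2). Not NE.
(Up, Y, S): Player 2 can switch to X (3 → 7). Not NE.
(Up, Y, T): Player 1 can switch to Middle (6 → 8). Not NE.
(Middle, X, S): Player 1 can switch to Down (3 → 9). Not NE.
(Middle, X, T): Player 1 can switch to Up (0 → 1). Not NE.
(Middle, Y, S): Player 1 can switch to Up (2 → 7). Not NE.
(Middle, Y, T): Player 2 can switch to X (7 → 8). Not NE.
(Down, X, S): Player 3 can switch to T (0 → 3). Not NE.
(Down, X, T): Player 2 can switch to Y (0 → 3). Not NE.
(Down, Y, S): Player 1 can switch to Up (1 → 7). Not NE.
(Down, Y, T): Player 1 can switch to Up (2 → 6). Not NE.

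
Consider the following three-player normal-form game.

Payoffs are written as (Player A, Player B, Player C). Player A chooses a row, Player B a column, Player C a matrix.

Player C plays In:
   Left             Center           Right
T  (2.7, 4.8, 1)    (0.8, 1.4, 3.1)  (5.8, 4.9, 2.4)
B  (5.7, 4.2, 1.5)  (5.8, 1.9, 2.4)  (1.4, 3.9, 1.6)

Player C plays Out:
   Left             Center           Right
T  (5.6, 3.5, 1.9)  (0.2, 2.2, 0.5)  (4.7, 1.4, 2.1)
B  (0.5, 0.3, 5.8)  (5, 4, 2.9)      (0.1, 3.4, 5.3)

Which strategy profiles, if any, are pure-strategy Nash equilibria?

The pure Nash equilibria are (T, Left, Out) and (T, Right, In) and (B, Center, Out).

(T, Left, In): Player A can switch to B (2.7 → 5.7). Not NE.
(T, Left, Out): Player A gets 5.6, best alternative 0.5; Player B gets 3.5, best alternative 2.2; Player C gets 1.9, best alternative 1. No profitable deviation — NE.
(T, Center, In): Player A can switch to B (0.8 → 5.8). Not NE.
(T, Center, Out): Player A can switch to B (0.2 → 5). Not NE.
(T, Right, In): Player A gets 5.8, best alternative 1.4; Player B gets 4.9, best alternative 4.8; Player C gets 2.4, best alternative 2.1. No profitable deviation — NE.
(T, Right, Out): Player B can switch to Left (1.4 → 3.5). Not NE.
(B, Left, In): Player C can switch to Out (1.5 → 5.8). Not NE.
(B, Left, Out): Player A can switch to T (0.5 → 5.6). Not NE.
(B, Center, In): Player B can switch to Left (1.9 → 4.2). Not NE.
(B, Center, Out): Player A gets 5, best alternative 0.2; Player B gets 4, best alternative 3.4; Player C gets 2.9, best alternative 2.4. No profitable deviation — NE.
(B, Right, In): Player A can switch to T (1.4 → 5.8). Not NE.
(B, Right, Out): Player A can switch to T (0.1 → 4.7). Not NE.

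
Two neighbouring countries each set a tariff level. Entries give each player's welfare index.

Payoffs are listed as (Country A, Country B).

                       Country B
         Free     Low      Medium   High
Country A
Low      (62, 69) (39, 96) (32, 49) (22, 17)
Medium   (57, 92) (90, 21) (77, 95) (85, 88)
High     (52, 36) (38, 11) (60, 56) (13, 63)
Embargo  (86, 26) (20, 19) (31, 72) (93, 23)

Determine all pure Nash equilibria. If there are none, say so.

(Low, Free): Country A can switch to Embargo (62 → 86). Not NE.
(Low, Low): Country A can switch to Medium (39 → 90). Not NE.
(Low, Medium): Country A can switch to Medium (32 → 77). Not NE.
(Low, High): Country A can switch to Medium (22 → 85). Not NE.
(Medium, Free): Country A can switch to Low (57 → 62). Not NE.
(Medium, Low): Country B can switch to Free (21 → 92). Not NE.
(Medium, Medium): Country A gets 77, best alternative 60; Country B gets 95, best alternative 92. No profitable deviation — NE.
(Medium, High): Country A can switch to Embargo (85 → 93). Not NE.
(High, Free): Country A can switch to Low (52 → 62). Not NE.
(The remaining 7 profiles each have a profitable deviation by the same check.)

Pure NE: (Medium, Medium)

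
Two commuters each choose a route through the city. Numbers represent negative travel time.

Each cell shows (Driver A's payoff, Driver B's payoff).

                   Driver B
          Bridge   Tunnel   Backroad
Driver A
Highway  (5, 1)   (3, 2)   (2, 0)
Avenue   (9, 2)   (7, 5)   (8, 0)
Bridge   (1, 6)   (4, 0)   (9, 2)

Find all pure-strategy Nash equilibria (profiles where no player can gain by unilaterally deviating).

The unique pure-strategy Nash equilibrium is (Avenue, Tunnel).

(Highway, Bridge): Driver A can switch to Avenue (5 → 9). Not NE.
(Highway, Tunnel): Driver A can switch to Avenue (3 → 7). Not NE.
(Highway, Backroad): Driver A can switch to Avenue (2 → 8). Not NE.
(Avenue, Bridge): Driver B can switch to Tunnel (2 → 5). Not NE.
(Avenue, Tunnel): Driver A gets 7, best alternative 4; Driver B gets 5, best alternative 2. No profitable deviation — NE.
(Avenue, Backroad): Driver A can switch to Bridge (8 → 9). Not NE.
(Bridge, Bridge): Driver A can switch to Highway (1 → 5). Not NE.
(The remaining 2 profiles each have a profitable deviation by the same check.)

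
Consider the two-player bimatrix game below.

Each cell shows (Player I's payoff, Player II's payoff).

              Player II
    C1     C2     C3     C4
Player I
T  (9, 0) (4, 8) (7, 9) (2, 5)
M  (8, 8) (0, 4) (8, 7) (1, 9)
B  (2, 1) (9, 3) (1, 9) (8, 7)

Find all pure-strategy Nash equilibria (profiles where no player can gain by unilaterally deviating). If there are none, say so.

none

Player I against C1: payoffs 9, 8, 2 → best response T.
Player I against C2: payoffs 4, 0, 9 → best response B.
Player I against C3: payoffs 7, 8, 1 → best response M.
Player I against C4: payoffs 2, 1, 8 → best response B.
Player II against T: payoffs 0, 8, 9, 5 → best response C3.
Player II against M: payoffs 8, 4, 7, 9 → best response C4.
Player II against B: payoffs 1, 3, 9, 7 → best response C3.
No profile is a mutual best response for all players.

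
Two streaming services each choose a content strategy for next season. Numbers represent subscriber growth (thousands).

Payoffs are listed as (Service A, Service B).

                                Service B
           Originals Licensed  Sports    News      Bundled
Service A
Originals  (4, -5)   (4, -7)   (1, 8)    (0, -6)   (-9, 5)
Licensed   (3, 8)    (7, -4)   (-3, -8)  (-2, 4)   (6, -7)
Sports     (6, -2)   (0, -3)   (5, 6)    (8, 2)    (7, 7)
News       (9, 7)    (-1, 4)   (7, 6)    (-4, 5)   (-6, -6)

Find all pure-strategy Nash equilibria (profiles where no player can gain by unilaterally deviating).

For each strategy profile, look for a profitable unilateral deviation.
(Originals, Originals): Service A can switch to Sports (4 → 6). Not NE.
(Originals, Licensed): Service A can switch to Licensed (4 → 7). Not NE.
(Originals, Sports): Service A can switch to Sports (1 → 5). Not NE.
(Originals, News): Service A can switch to Sports (0 → 8). Not NE.
(Originals, Bundled): Service A can switch to Licensed (-9 → 6). Not NE.
(Licensed, Originals): Service A can switch to Originals (3 → 4). Not NE.
(Sports, Bundled): Service A gets 7, best alternative 6; Service B gets 7, best alternative 6. No profitable deviation — NE.
(News, Originals): Service A gets 9, best alternative 6; Service B gets 7, best alternative 6. No profitable deviation — NE.
(The remaining 12 profiles each have a profitable deviation by the same check.)

(Sports, Bundled); (News, Originals)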